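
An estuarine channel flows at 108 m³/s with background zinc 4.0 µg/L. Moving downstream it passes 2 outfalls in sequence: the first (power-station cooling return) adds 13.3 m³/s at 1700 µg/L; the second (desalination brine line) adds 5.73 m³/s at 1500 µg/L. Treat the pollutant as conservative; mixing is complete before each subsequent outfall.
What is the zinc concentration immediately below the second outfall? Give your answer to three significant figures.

After outfall 1: Q = 108.0 + 13.30 = 121.3 m³/s; C = (108.0·4.000 + 13.30·1700)/121.3 = 190.0 µg/L.
After outfall 2: Q = 121.3 + 5.730 = 127.0 m³/s; C = (121.3·190.0 + 5.730·1500)/127.0 = 249.1 µg/L.

249 µg/L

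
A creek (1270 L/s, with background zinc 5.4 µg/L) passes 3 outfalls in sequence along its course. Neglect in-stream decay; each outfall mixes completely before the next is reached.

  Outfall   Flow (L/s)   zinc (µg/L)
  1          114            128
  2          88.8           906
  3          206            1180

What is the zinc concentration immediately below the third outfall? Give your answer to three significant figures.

Outfall 1: combined Q = 1384 L/s; C = (1270·5.400 + 114.0·128.0)/1384 = 15.50 µg/L.
Outfall 2: combined Q = 1473 L/s; C = (1384·15.50 + 88.80·906.0)/1473 = 69.19 µg/L.
Outfall 3: combined Q = 1679 L/s; C = (1473·69.19 + 206.0·1180)/1679 = 205.5 µg/L.

205 µg/L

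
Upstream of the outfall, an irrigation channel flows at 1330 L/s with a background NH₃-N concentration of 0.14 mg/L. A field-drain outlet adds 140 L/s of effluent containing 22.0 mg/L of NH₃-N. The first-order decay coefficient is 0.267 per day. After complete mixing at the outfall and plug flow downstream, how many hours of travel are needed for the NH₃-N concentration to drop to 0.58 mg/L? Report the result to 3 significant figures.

Flow-weighted average: C = (1330·0.1400 + 140.0·22.00) / 1470 = 3266/1470 = 2.222 mg/L.
2.222·exp(−k·t) = 0.58 → t = ln(2.222/0.58)/k = 434600 s = 120.7 h.

121 h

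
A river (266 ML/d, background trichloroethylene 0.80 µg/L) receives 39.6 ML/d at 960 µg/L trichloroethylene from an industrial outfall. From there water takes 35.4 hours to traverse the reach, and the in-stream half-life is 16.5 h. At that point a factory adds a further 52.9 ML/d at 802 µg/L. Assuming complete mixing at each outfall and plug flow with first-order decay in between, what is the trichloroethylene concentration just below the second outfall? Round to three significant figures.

Mixed concentration C = ΣQC/ΣQ = (266.0·0.8000 + 39.60·960.0) / 305.6 = 38230/305.6 = 125.1 µg/L; combined flow 305.6 ML/d.
Half-life 16.5 h → k = ln 2 / 16.5 = 0.04201 h⁻¹ = 1.008 d⁻¹.
First-order decay: C = 125.1·exp(−k·t) = 125.1·0.2260 = 28.27 µg/L.
At the second outfall, C = (305.6·28.27 + 52.90·802.0) / (305.6 + 52.90) = 142.4 µg/L.

142 µg/L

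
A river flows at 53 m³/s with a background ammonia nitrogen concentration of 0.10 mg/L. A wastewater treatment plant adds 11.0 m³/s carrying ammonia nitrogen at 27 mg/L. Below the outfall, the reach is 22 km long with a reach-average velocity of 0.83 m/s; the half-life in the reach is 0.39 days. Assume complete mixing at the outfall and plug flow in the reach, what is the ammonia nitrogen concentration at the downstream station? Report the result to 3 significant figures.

Conservation of mass: C = (53.00·0.1000 + 11.00·27.00) / 64.00 = 302.3/64.00 = 4.723 mg/L.
Travel time t = 22·1000 / 0.83 = 26510 s = 7.363 h.
Half-life 0.39 d → k = ln 2 / 0.39 = 1.777 d⁻¹.
First-order decay: C = 4.723·exp(−k·t) = 4.723·0.5797 = 2.738 mg/L.

2.74 mg/L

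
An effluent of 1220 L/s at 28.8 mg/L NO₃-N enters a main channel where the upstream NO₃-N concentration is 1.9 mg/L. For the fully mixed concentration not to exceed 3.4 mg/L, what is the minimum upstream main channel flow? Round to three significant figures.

20700 L/s

Set C_mix = 3.4: (Q·1.900 + 1220·28.80) / (Q + 1220) = 3.4
→ Q = 1220·(28.80 − 3.4)/(3.4 − 1.900) = 20660 L/s.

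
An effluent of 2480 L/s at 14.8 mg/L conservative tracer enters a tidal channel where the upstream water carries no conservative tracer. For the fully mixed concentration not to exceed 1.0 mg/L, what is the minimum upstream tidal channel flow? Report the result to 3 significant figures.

34200 L/s

Set C_mix = 1.0: (Q·0 + 2480·14.80) / (Q + 2480) = 1.0
→ Q = 2480·(14.80 − 1.0)/(1.0 − 0) = 34220 L/s.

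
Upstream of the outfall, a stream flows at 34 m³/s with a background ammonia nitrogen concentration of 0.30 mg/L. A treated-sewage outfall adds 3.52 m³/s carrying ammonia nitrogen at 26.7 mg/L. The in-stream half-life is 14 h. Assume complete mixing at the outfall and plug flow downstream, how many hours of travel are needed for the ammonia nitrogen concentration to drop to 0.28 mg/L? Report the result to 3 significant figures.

Mass balance: C = (34.00·0.3000 + 3.520·26.70) / 37.52 = 104.2/37.52 = 2.777 mg/L.
Half-life 14 h → k = ln 2 / 14 = 0.04951 h⁻¹ = 1.188 d⁻¹.
2.777·exp(−k·t) = 0.28 → t = ln(2.777/0.28)/k = 166800 s = 46.34 h.

46.3 h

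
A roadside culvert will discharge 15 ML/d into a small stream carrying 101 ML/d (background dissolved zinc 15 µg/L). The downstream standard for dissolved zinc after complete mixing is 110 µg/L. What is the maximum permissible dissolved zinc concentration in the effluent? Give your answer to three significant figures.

750 µg/L

At the limit, (Qr·Cr + Qe·Cₑ)/(Qr + Qe) = 110:
Cₑ = (116.0·110 − 101.0·15.00) / 15.00 = 749.7 µg/L.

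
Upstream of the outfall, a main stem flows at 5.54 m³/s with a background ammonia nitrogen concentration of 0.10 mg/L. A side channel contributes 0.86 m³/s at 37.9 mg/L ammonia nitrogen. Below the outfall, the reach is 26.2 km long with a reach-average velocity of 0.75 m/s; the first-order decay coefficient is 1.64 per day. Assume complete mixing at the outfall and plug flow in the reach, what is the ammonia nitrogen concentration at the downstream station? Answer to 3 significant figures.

Mass balance: C = (5.540·0.1000 + 0.8600·37.90) / 6.400 = 33.15/6.400 = 5.179 mg/L.
Travel time t = 26.2·1000 / 0.75 = 34930 s = 9.704 h.
Applying C = C₀e^(−kt): 5.179 × 0.5153 = 2.669 mg/L.

2.67 mg/L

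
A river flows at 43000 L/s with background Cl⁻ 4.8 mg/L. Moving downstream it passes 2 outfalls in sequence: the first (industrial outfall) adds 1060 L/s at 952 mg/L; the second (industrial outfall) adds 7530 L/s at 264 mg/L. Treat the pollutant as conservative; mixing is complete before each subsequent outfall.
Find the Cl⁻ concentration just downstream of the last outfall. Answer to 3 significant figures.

62.1 mg/L

After outfall 1: Q = 43000 + 1060 = 44060 L/s; C = (43000·4.800 + 1060·952.0)/44060 = 27.59 mg/L.
After outfall 2: Q = 44060 + 7530 = 51590 L/s; C = (44060·27.59 + 7530·264.0)/51590 = 62.09 mg/L.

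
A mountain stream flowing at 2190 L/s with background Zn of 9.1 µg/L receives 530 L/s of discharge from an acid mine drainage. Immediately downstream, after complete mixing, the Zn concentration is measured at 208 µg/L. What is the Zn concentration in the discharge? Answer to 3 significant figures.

Mass balance: 2190·9.100 + 530.0·Cₑ = 2720·208.0
→ Cₑ = (2720·208.0 − 2190·9.100) / 530.0 = 1030 µg/L.

1030 µg/L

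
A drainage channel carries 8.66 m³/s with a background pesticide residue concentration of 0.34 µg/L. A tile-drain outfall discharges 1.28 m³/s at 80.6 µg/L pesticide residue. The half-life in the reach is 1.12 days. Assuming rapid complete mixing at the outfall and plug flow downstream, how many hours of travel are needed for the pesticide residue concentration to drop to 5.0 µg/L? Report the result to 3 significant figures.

Conservation of mass: C = (8.660·0.3400 + 1.280·80.60) / 9.940 = 106.1/9.940 = 10.68 µg/L.
Half-life 1.12 d → k = ln 2 / 1.12 = 0.6189 d⁻¹.
10.68·exp(−k·t) = 5.0 → t = ln(10.68/5.0)/k = 105900 s = 29.41 h.

29.4 h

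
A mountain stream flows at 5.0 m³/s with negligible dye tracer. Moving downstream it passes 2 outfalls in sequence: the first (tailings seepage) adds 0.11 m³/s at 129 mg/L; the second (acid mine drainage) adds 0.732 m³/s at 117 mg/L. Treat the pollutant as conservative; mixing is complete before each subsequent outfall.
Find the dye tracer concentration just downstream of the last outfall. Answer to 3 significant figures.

17.1 mg/L

Outfall 1: combined Q = 5.110 m³/s; C = (5.000·0 + 0.1100·129.0)/5.110 = 2.777 mg/L.
Outfall 2: combined Q = 5.842 m³/s; C = (5.110·2.777 + 0.7320·117.0)/5.842 = 17.09 mg/L.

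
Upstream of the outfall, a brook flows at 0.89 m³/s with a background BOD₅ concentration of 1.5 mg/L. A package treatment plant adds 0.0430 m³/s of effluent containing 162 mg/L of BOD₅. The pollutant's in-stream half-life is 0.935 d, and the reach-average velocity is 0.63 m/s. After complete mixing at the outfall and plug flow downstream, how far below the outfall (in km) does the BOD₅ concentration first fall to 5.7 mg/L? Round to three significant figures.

Conservation of mass: C = (0.8900·1.500 + 0.04300·162.0) / 0.9330 = 8.301/0.9330 = 8.897 mg/L.
Half-life 0.935 d → k = ln 2 / 0.935 = 0.7413 d⁻¹.
Set 8.897·exp(−k·t) = 5.7 → t = ln(8.897/5.7)/k = 51890 s = 14.41 h.
Distance = v·t = 0.63·51890 = 32690 m = 32.69 km.

32.7 km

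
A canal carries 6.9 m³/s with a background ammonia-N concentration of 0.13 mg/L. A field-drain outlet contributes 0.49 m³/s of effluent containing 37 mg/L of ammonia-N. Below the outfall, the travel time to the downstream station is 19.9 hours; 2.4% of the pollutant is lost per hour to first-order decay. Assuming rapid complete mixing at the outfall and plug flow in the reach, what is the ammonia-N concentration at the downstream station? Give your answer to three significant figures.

1.59 mg/L

Mixed concentration C = ΣQC/ΣQ = (6.900·0.1300 + 0.4900·37.00) / 7.390 = 19.03/7.390 = 2.575 mg/L.
2.4%/h lost → k = −ln(1 − 0.024) = 0.02429 h⁻¹.
After decay, C = 2.575 × e^(−kt) = 2.575 × 0.6167 = 1.588 mg/L.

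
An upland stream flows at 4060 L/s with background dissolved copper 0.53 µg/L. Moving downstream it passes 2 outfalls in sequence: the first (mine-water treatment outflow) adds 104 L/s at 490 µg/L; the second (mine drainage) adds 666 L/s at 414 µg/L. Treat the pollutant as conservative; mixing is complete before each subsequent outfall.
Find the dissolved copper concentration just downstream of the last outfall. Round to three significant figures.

After outfall 1: Q = 4060 + 104.0 = 4164 L/s; C = (4060·0.5300 + 104.0·490.0)/4164 = 12.75 µg/L.
After outfall 2: Q = 4164 + 666.0 = 4830 L/s; C = (4164·12.75 + 666.0·414.0)/4830 = 68.08 µg/L.

68.1 µg/L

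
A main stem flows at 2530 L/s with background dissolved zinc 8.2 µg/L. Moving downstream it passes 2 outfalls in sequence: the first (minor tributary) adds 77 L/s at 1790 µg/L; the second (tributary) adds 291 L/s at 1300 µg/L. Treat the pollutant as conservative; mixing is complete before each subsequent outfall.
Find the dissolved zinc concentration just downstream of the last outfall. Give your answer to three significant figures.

185 µg/L

Below outfall 1: Q → 2607 L/s, C = (2530·8.200 + 77.00·1790)/2607 = 60.83 µg/L.
Below outfall 2: Q → 2898 L/s, C = (2607·60.83 + 291.0·1300)/2898 = 185.3 µg/L.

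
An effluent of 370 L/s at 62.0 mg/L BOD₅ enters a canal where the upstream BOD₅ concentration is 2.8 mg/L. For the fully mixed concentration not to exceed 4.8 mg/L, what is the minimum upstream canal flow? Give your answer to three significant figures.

Set C_mix = 4.8: (Q·2.800 + 370.0·62.00) / (Q + 370.0) = 4.8
→ Q = 370.0·(62.00 − 4.8)/(4.8 − 2.800) = 10580 L/s.

10600 L/s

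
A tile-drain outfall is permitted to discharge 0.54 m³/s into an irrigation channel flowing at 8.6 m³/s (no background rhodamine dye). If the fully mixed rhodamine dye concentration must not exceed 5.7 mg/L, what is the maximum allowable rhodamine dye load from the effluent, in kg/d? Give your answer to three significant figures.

Mass balance at the limit: 8.600·0 + 0.5400·Cₑ = 9.140·5.7 → Cₑ = 96.48 mg/L.
Load = 0.5400 m³/s × 96.48 g/m³ × 86 400 s/d = 4501 kg/d.

4500 kg/d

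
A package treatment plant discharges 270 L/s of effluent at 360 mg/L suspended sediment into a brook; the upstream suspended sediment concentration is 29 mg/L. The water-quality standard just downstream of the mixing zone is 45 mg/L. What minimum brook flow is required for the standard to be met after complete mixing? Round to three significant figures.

Set C_mix = 45: (Q·29.00 + 270.0·360.0) / (Q + 270.0) = 45
→ Q = 270.0·(360.0 − 45)/(45 − 29.00) = 5316 L/s.

5320 L/s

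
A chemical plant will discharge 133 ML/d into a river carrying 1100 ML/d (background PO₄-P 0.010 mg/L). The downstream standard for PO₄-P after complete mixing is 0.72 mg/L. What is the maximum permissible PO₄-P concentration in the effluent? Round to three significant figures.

At the limit, (Qr·Cr + Qe·Cₑ)/(Qr + Qe) = 0.72:
Cₑ = (1233·0.72 − 1100·0.01000) / 133.0 = 6.592 mg/L.

6.59 mg/L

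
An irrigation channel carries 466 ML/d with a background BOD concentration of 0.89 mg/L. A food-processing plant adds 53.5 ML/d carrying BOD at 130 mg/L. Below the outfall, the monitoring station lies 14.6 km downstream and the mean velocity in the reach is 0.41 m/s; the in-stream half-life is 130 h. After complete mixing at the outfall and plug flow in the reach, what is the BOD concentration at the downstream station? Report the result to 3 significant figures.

Flow-weighted average: C = (466.0·0.8900 + 53.50·130.0) / 519.5 = 7370/519.5 = 14.19 mg/L.
Travel time t = 14.6·1000 / 0.41 = 35610 s = 9.892 h.
Half-life 130 h → k = ln 2 / 130 = 0.005332 h⁻¹ = 0.1280 d⁻¹.
Applying C = C₀e^(−kt): 14.19 × 0.9486 = 13.46 mg/L.

13.5 mg/L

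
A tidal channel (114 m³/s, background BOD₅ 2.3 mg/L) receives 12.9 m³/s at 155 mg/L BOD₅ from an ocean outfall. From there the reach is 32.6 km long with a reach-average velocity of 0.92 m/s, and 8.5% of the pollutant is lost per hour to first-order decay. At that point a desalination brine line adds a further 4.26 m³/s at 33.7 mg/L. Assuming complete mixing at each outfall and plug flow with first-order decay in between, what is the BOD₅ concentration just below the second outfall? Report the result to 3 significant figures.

8.29 mg/L

Mass balance: C = (114.0·2.300 + 12.90·155.0) / 126.9 = 2262/126.9 = 17.82 mg/L; combined flow 126.9 m³/s.
Travel time t = 32.6·1000 / 0.92 = 35430 s = 9.843 h.
8.5%/h lost → k = −ln(1 − 0.085) = 0.08883 h⁻¹.
After decay, C = 17.82 × e^(−kt) = 17.82 × 0.4171 = 7.434 mg/L.
Second outfall: C = (126.9·7.434 + 4.260·33.70)/131.2 = 8.287 mg/L.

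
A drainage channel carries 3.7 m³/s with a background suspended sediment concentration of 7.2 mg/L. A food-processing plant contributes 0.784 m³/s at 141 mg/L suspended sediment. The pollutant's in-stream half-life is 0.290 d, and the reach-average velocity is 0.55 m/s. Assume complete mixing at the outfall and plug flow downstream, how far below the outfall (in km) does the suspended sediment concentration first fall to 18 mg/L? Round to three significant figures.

10.5 km

Mixed concentration C = ΣQC/ΣQ = (3.700·7.200 + 0.7840·141.0) / 4.484 = 137.2/4.484 = 30.59 mg/L.
Half-life 0.290 d → k = ln 2 / 0.290 = 2.390 d⁻¹.
Set 30.59·exp(−k·t) = 18 → t = ln(30.59/18)/k = 19170 s = 5.326 h.
Distance = v·t = 0.55·19170 = 10550 m = 10.55 km.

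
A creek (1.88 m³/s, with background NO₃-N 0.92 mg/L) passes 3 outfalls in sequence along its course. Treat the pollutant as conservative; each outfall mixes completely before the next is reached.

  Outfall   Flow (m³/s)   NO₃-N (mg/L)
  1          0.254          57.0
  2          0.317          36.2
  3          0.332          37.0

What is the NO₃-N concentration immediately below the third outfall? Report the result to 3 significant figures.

14.4 mg/L

After outfall 1: Q = 1.880 + 0.2540 = 2.134 m³/s; C = (1.880·0.9200 + 0.2540·57.00)/2.134 = 7.595 mg/L.
After outfall 2: Q = 2.134 + 0.3170 = 2.451 m³/s; C = (2.134·7.595 + 0.3170·36.20)/2.451 = 11.29 mg/L.
After outfall 3: Q = 2.451 + 0.3320 = 2.783 m³/s; C = (2.451·11.29 + 0.3320·37.00)/2.783 = 14.36 mg/L.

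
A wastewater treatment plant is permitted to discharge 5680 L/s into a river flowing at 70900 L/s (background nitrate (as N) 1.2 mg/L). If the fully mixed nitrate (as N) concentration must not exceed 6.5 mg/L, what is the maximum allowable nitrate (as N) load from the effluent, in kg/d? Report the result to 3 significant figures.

Mass balance at the limit: 70900·1.200 + 5680·Cₑ = 76580·6.5 → Cₑ = 72.66 mg/L.
5680 L/s = 5.680 m³/s. Load = 5.680 m³/s × 72.66 g/m³ × 86 400 s/d = 35660 kg/d.

35700 kg/d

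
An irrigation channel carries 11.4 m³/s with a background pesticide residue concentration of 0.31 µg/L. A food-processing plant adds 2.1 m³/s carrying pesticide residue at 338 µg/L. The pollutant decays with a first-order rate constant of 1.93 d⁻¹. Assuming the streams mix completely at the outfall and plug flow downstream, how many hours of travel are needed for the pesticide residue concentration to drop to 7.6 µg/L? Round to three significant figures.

24.1 h

Mass balance: C = (11.40·0.3100 + 2.100·338.0) / 13.50 = 713.3/13.50 = 52.84 µg/L.
52.84·exp(−k·t) = 7.6 → t = ln(52.84/7.6)/k = 86810 s = 24.11 h.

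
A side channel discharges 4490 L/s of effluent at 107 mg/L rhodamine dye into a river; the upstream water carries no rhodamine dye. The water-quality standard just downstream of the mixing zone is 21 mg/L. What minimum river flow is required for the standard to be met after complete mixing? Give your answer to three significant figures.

Set C_mix = 21: (Q·0 + 4490·107.0) / (Q + 4490) = 21
→ Q = 4490·(107.0 − 21)/(21 − 0) = 18390 L/s.

18400 L/s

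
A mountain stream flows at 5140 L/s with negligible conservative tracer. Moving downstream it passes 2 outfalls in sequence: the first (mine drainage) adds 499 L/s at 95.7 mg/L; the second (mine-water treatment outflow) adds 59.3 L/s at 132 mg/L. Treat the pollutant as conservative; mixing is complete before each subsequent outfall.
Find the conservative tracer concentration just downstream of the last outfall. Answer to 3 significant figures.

After outfall 1: Q = 5140 + 499.0 = 5639 L/s; C = (5140·0 + 499.0·95.70)/5639 = 8.469 mg/L.
After outfall 2: Q = 5639 + 59.30 = 5698 L/s; C = (5639·8.469 + 59.30·132.0)/5698 = 9.754 mg/L.

9.75 mg/L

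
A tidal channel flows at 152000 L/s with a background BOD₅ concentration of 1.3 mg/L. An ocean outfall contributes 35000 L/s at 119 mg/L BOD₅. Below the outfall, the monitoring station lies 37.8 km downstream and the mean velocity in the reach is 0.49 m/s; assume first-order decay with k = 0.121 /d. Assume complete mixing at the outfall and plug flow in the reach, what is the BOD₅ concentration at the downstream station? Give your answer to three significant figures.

20.9 mg/L

Mass balance: C = (152000·1.300 + 35000·119.0) / 187000 = 4363000/187000 = 23.33 mg/L.
Travel time t = 37.8·1000 / 0.49 = 77140 s = 21.43 h.
After decay, C = 23.33 × e^(−kt) = 23.33 × 0.8976 = 20.94 mg/L.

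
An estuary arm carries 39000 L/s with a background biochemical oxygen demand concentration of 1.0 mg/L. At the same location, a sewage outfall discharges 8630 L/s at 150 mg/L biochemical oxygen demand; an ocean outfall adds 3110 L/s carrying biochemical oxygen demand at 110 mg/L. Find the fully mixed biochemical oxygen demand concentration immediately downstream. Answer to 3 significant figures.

33.0 mg/L

Conservation of mass: C = (39000·1.000 + 8630·150.0 + 3110·110.0) / 50740 = 1676000/50740 = 33.02 mg/L.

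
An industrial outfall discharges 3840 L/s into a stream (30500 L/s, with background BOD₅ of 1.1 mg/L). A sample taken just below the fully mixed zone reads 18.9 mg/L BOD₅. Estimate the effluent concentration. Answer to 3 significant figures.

160 mg/L

Mass balance: 30500·1.100 + 3840·Cₑ = 34340·18.90
→ Cₑ = (34340·18.90 − 30500·1.100) / 3840 = 160.3 mg/L.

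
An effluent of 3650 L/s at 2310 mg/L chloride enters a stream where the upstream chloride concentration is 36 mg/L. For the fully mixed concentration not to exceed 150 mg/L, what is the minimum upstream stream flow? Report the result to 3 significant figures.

Set C_mix = 150: (Q·36.00 + 3650·2310) / (Q + 3650) = 150
→ Q = 3650·(2310 − 150)/(150 − 36.00) = 69160 L/s.

69200 L/s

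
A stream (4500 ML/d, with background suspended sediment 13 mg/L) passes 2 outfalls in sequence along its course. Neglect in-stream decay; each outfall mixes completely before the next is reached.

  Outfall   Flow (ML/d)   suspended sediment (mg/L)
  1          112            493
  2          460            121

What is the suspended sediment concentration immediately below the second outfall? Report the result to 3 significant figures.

33.4 mg/L

Below outfall 1: Q → 4612 ML/d, C = (4500·13.00 + 112.0·493.0)/4612 = 24.66 mg/L.
Below outfall 2: Q → 5072 ML/d, C = (4612·24.66 + 460.0·121.0)/5072 = 33.39 mg/L.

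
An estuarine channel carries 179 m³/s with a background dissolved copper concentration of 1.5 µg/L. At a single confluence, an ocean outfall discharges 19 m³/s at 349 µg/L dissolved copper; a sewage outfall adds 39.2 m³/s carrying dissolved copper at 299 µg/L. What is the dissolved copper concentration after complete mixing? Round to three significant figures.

Flow-weighted average: C = (179.0·1.500 + 19.00·349.0 + 39.20·299.0) / 237.2 = 18620/237.2 = 78.50 µg/L.

78.5 µg/L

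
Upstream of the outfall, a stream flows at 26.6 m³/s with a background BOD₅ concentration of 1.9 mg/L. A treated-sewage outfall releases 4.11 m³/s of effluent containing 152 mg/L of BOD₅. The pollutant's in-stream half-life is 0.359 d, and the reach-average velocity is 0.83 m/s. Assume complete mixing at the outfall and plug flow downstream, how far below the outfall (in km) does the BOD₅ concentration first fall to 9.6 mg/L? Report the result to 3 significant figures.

Flow-weighted average: C = (26.60·1.900 + 4.110·152.0) / 30.71 = 675.3/30.71 = 21.99 mg/L.
Half-life 0.359 d → k = ln 2 / 0.359 = 1.931 d⁻¹.
Set 21.99·exp(−k·t) = 9.6 → t = ln(21.99/9.6)/k = 37090 s = 10.30 h.
Distance = v·t = 0.83·37090 = 30780 m = 30.78 km.

30.8 km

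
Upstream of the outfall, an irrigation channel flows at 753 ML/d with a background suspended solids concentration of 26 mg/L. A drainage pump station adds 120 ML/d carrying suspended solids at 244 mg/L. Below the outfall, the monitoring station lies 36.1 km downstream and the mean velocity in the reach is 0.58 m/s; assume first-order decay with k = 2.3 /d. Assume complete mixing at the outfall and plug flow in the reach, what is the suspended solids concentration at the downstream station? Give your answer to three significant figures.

10.7 mg/L

Mass balance: C = (753.0·26.00 + 120.0·244.0) / 873.0 = 48860/873.0 = 55.97 mg/L.
Travel time t = 36.1·1000 / 0.58 = 62240 s = 17.29 h.
Applying C = C₀e^(−kt): 55.97 × 0.1907 = 10.67 mg/L.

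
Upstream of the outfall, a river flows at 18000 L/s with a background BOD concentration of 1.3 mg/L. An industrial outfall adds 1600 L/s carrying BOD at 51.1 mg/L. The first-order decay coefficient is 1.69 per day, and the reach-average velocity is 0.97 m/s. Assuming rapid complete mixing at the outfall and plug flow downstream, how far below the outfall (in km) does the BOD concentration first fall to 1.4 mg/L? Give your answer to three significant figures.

66.6 km

After mixing, C = (18000·1.300 + 1600·51.10) / 19600 = 105200/19600 = 5.365 mg/L.
Set 5.365·exp(−k·t) = 1.4 → t = ln(5.365/1.4)/k = 68680 s = 19.08 h.
Distance = v·t = 0.97·68680 = 66620 m = 66.62 km.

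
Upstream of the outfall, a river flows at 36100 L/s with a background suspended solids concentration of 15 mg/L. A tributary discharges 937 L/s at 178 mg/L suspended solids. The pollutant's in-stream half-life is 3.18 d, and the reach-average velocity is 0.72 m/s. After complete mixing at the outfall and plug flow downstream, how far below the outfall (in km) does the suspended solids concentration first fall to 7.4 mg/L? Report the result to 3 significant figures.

271 km

Flow-weighted average: C = (36100·15.00 + 937.0·178.0) / 37040 = 708300/37040 = 19.12 mg/L.
Half-life 3.18 d → k = ln 2 / 3.18 = 0.2180 d⁻¹.
Set 19.12·exp(−k·t) = 7.4 → t = ln(19.12/7.4)/k = 376300 s = 104.5 h.
Distance = v·t = 0.72·376300 = 271000 m = 271.0 km.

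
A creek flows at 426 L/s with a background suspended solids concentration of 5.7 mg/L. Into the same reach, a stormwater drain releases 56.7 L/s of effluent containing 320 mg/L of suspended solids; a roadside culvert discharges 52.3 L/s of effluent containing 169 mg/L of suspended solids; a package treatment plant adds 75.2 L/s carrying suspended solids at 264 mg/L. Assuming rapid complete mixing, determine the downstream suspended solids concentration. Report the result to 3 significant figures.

After mixing, C = (426.0·5.700 + 56.70·320.0 + 52.30·169.0 + 75.20·264.0) / 610.2 = 49260/610.2 = 80.73 mg/L.

80.7 mg/L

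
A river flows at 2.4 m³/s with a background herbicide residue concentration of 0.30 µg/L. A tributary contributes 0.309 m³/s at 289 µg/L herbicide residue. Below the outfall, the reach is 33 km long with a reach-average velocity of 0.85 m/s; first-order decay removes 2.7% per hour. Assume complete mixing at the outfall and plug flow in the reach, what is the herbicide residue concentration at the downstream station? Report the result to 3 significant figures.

24.7 µg/L

Mixed concentration C = ΣQC/ΣQ = (2.400·0.3000 + 0.3090·289.0) / 2.709 = 90.02/2.709 = 33.23 µg/L.
Travel time t = 33·1000 / 0.85 = 38820 s = 10.78 h.
2.7%/h lost → k = −ln(1 − 0.027) = 0.02737 h⁻¹.
Decay over the reach: 33.23·exp(−kt) = 33.23·0.7444 = 24.74 µg/L.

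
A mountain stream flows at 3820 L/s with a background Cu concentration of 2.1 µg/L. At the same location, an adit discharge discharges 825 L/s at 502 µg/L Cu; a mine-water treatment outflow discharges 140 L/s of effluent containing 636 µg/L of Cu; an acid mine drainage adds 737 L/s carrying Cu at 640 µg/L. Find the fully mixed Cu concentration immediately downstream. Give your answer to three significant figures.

Flow-weighted average: C = (3820·2.100 + 825.0·502.0 + 140.0·636.0 + 737.0·640.0) / 5522 = 982900/5522 = 178.0 µg/L.

178 µg/L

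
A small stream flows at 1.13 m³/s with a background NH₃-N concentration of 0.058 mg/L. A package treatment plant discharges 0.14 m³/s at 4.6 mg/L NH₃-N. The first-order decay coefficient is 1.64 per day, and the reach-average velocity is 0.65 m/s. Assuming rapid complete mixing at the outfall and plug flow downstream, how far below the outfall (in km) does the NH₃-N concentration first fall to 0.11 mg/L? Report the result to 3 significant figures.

Mixed concentration C = ΣQC/ΣQ = (1.130·0.05800 + 0.1400·4.600) / 1.270 = 0.7095/1.270 = 0.5587 mg/L.
Set 0.5587·exp(−k·t) = 0.11 → t = ln(0.5587/0.11)/k = 85620 s = 23.78 h.
Distance = v·t = 0.65·85620 = 55650 m = 55.65 km.

55.7 km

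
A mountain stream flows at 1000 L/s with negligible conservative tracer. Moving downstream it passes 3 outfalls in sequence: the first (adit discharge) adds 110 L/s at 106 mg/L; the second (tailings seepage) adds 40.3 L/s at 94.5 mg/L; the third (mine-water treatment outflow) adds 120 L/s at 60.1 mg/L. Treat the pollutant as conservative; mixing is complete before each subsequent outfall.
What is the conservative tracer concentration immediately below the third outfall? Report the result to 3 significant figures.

Below outfall 1: Q → 1110 L/s, C = (1000·0 + 110.0·106.0)/1110 = 10.50 mg/L.
Below outfall 2: Q → 1150 L/s, C = (1110·10.50 + 40.30·94.50)/1150 = 13.45 mg/L.
Below outfall 3: Q → 1270 L/s, C = (1150·13.45 + 120.0·60.10)/1270 = 17.85 mg/L.

17.9 mg/L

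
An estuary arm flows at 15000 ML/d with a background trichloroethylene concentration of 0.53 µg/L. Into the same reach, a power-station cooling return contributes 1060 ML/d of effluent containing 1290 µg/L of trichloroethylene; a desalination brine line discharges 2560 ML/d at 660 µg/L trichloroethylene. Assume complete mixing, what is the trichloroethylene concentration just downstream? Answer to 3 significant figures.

165 µg/L

Mass balance: C = (15000·0.5300 + 1060·1290 + 2560·660.0) / 18620 = 3065000/18620 = 164.6 µg/L.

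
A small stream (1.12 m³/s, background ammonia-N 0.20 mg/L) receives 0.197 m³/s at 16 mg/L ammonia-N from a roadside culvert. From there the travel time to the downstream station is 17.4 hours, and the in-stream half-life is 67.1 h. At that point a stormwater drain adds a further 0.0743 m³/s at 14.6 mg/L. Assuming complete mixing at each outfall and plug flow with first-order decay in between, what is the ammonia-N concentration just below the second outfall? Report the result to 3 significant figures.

Flow-weighted average: C = (1.120·0.2000 + 0.1970·16.00) / 1.317 = 3.376/1.317 = 2.563 mg/L; combined flow 1.317 m³/s.
Half-life 67.1 h → k = ln 2 / 67.1 = 0.01033 h⁻¹ = 0.2479 d⁻¹.
Decay over the reach: 2.563·exp(−kt) = 2.563·0.8355 = 2.142 mg/L.
Second outfall: C = (1.317·2.142 + 0.07430·14.60)/1.391 = 2.807 mg/L.

2.81 mg/L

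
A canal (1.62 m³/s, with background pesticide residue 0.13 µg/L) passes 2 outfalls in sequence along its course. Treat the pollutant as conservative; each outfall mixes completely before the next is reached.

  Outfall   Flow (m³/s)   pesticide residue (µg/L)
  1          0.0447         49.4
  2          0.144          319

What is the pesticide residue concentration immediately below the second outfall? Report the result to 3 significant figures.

26.7 µg/L

Outfall 1: combined Q = 1.665 m³/s; C = (1.620·0.1300 + 0.04470·49.40)/1.665 = 1.453 µg/L.
Outfall 2: combined Q = 1.809 m³/s; C = (1.665·1.453 + 0.1440·319.0)/1.809 = 26.73 µg/L.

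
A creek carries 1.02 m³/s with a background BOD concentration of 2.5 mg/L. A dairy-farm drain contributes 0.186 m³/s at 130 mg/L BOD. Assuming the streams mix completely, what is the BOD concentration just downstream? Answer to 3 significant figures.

22.2 mg/L

Flow-weighted average: C = (1.020·2.500 + 0.1860·130.0) / 1.206 = 26.73/1.206 = 22.16 mg/L.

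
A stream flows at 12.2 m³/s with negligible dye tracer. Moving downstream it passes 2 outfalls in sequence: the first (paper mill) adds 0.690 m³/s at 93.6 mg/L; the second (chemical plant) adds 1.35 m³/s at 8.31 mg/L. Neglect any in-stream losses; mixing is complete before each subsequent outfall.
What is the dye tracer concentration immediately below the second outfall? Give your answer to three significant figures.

5.32 mg/L

Outfall 1: combined Q = 12.89 m³/s; C = (12.20·0 + 0.6900·93.60)/12.89 = 5.010 mg/L.
Outfall 2: combined Q = 14.24 m³/s; C = (12.89·5.010 + 1.350·8.310)/14.24 = 5.323 mg/L.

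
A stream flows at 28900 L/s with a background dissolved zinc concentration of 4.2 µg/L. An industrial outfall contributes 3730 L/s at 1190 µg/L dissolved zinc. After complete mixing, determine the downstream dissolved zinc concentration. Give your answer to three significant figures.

140 µg/L

Flow-weighted average: C = (28900·4.200 + 3730·1190) / 32630 = 4560000/32630 = 139.8 µg/L.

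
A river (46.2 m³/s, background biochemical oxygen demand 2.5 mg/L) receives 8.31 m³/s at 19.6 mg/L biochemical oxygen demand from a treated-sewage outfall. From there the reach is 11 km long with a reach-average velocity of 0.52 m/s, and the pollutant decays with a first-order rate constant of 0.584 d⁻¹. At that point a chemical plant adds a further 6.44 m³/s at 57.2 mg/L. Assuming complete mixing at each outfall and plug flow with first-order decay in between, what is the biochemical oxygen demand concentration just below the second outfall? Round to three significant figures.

Mixed concentration C = ΣQC/ΣQ = (46.20·2.500 + 8.310·19.60) / 54.51 = 278.4/54.51 = 5.107 mg/L; combined flow 54.51 m³/s.
Travel time t = 11·1000 / 0.52 = 21150 s = 5.876 h.
Applying C = C₀e^(−kt): 5.107 × 0.8668 = 4.426 mg/L.
At the second outfall, C = (54.51·4.426 + 6.440·57.20) / (54.51 + 6.440) = 10.00 mg/L.

10.0 mg/L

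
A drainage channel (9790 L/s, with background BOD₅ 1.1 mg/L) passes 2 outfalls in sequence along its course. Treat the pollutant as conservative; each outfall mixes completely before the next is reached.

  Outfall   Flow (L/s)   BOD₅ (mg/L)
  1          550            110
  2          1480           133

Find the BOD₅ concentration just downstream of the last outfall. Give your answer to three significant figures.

Outfall 1: combined Q = 10340 L/s; C = (9790·1.100 + 550.0·110.0)/10340 = 6.893 mg/L.
Outfall 2: combined Q = 11820 L/s; C = (10340·6.893 + 1480·133.0)/11820 = 22.68 mg/L.

22.7 mg/L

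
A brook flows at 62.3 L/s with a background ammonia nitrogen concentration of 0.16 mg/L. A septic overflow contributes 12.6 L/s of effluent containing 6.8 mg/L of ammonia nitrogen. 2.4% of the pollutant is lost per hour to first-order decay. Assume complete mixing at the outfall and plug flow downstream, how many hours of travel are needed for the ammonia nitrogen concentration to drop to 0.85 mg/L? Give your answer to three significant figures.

16.8 h

Mass balance: C = (62.30·0.1600 + 12.60·6.800) / 74.90 = 95.65/74.90 = 1.277 mg/L.
2.4%/h lost → k = −ln(1 − 0.024) = 0.02429 h⁻¹.
1.277·exp(−k·t) = 0.85 → t = ln(1.277/0.85)/k = 60320 s = 16.76 h.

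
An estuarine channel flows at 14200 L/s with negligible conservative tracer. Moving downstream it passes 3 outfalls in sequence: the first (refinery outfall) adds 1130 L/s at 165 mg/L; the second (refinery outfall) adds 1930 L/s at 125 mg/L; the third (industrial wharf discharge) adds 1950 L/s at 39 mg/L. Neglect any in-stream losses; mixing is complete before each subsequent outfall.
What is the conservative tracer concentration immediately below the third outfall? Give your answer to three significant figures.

26.2 mg/L

Below outfall 1: Q → 15330 L/s, C = (14200·0 + 1130·165.0)/15330 = 12.16 mg/L.
Below outfall 2: Q → 17260 L/s, C = (15330·12.16 + 1930·125.0)/17260 = 24.78 mg/L.
Below outfall 3: Q → 19210 L/s, C = (17260·24.78 + 1950·39.00)/19210 = 26.22 mg/L.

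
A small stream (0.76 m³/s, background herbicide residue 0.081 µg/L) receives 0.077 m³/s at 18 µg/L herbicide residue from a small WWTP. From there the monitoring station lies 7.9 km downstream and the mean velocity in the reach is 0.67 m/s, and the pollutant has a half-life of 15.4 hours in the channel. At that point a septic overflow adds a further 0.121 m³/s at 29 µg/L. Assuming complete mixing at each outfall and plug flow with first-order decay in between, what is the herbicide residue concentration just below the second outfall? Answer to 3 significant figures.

4.97 µg/L

After mixing, C = (0.7600·0.08100 + 0.07700·18.00) / 0.8370 = 1.448/0.8370 = 1.729 µg/L; combined flow 0.8370 m³/s.
Travel time t = 7.9·1000 / 0.67 = 11790 s = 3.275 h.
Half-life 15.4 h → k = ln 2 / 15.4 = 0.04501 h⁻¹ = 1.080 d⁻¹.
First-order decay: C = 1.729·exp(−k·t) = 1.729·0.8629 = 1.492 µg/L.
At the second outfall, C = (0.8370·1.492 + 0.1210·29.00) / (0.8370 + 0.1210) = 4.967 µg/L.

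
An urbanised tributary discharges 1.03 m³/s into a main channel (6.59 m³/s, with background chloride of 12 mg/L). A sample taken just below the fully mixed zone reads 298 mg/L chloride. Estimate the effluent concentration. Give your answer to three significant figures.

2130 mg/L

Mass balance: 6.590·12.00 + 1.030·Cₑ = 7.620·298.0
→ Cₑ = (7.620·298.0 − 6.590·12.00) / 1.030 = 2128 mg/L.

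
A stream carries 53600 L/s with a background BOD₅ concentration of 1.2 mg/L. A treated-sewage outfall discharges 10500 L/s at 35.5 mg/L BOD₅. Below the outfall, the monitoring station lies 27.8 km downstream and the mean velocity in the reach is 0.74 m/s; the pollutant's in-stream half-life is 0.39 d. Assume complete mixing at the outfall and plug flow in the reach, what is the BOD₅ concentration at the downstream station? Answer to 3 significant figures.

Mass balance: C = (53600·1.200 + 10500·35.50) / 64100 = 437100/64100 = 6.819 mg/L.
Travel time t = 27.8·1000 / 0.74 = 37570 s = 10.44 h.
Half-life 0.39 d → k = ln 2 / 0.39 = 1.777 d⁻¹.
Applying C = C₀e^(−kt): 6.819 × 0.4617 = 3.148 mg/L.

3.15 mg/L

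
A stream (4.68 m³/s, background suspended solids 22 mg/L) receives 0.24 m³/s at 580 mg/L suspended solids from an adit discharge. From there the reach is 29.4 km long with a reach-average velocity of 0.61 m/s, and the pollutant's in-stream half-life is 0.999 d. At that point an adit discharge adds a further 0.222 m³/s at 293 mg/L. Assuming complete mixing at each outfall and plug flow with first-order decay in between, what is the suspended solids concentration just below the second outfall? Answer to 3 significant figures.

Flow-weighted average: C = (4.680·22.00 + 0.2400·580.0) / 4.920 = 242.2/4.920 = 49.22 mg/L; combined flow 4.920 m³/s.
Travel time t = 29.4·1000 / 0.61 = 48200 s = 13.39 h.
Half-life 0.999 d → k = ln 2 / 0.999 = 0.6938 d⁻¹.
Decay over the reach: 49.22·exp(−kt) = 49.22·0.6791 = 33.42 mg/L.
Second outfall: C = (4.920·33.42 + 0.2220·293.0)/5.142 = 44.63 mg/L.

44.6 mg/L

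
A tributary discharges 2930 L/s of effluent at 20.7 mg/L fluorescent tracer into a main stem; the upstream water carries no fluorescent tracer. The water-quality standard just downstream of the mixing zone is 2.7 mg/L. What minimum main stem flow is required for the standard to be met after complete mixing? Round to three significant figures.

Set C_mix = 2.7: (Q·0 + 2930·20.70) / (Q + 2930) = 2.7
→ Q = 2930·(20.70 − 2.7)/(2.7 − 0) = 19530 L/s.

19500 L/s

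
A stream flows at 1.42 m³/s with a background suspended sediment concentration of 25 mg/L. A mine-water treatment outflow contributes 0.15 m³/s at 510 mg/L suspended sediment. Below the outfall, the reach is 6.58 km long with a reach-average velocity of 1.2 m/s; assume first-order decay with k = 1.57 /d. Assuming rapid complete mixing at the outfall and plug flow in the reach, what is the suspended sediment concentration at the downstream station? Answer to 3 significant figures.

Flow-weighted average: C = (1.420·25.00 + 0.1500·510.0) / 1.570 = 112.0/1.570 = 71.34 mg/L.
Travel time t = 6.58·1000 / 1.2 = 5483 s = 1.523 h.
First-order decay: C = 71.34·exp(−k·t) = 71.34·0.9052 = 64.57 mg/L.

64.6 mg/L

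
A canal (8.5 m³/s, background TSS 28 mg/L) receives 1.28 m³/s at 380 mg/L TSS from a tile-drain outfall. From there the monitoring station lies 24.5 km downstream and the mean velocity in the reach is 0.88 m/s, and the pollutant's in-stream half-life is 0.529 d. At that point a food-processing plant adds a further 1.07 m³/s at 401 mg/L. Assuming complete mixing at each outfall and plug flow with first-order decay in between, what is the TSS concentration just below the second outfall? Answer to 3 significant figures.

83.3 mg/L

After mixing, C = (8.500·28.00 + 1.280·380.0) / 9.780 = 724.4/9.780 = 74.07 mg/L; combined flow 9.780 m³/s.
Travel time t = 24.5·1000 / 0.88 = 27840 s = 7.734 h.
Half-life 0.529 d → k = ln 2 / 0.529 = 1.310 d⁻¹.
Decay over the reach: 74.07·exp(−kt) = 74.07·0.6556 = 48.56 mg/L.
Second outfall: C = (9.780·48.56 + 1.070·401.0)/10.85 = 83.32 mg/L.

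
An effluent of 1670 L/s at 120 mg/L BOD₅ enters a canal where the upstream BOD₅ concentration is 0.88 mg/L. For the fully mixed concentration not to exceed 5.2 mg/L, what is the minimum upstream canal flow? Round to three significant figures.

44400 L/s

Set C_mix = 5.2: (Q·0.8800 + 1670·120.0) / (Q + 1670) = 5.2
→ Q = 1670·(120.0 − 5.2)/(5.2 − 0.8800) = 44380 L/s.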